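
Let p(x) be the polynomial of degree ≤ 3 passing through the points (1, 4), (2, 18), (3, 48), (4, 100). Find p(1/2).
9/8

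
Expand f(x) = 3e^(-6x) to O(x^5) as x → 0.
3 - 18*x + 54*x**2 - 108*x**3 + 162*x**4 + O(x**5)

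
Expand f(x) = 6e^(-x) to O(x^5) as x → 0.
6 - 6*x + 3*x**2 - x**3 + x**4/4 + O(x**5)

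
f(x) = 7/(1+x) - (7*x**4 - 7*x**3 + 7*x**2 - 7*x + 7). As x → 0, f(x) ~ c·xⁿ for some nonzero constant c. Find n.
5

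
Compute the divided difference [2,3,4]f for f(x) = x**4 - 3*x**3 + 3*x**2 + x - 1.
31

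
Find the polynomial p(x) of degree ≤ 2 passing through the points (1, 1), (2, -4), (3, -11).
-x**2 - 2*x + 4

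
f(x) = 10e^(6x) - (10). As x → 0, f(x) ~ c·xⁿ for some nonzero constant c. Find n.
1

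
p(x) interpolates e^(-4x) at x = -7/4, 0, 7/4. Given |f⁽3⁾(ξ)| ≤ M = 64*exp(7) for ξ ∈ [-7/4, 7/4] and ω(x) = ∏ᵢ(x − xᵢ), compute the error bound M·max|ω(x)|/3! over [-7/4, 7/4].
343*sqrt(3)*exp(7)/27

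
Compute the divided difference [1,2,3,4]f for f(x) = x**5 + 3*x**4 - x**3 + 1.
94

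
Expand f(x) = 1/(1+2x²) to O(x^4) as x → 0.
1 - 2*x**2 + O(x**4)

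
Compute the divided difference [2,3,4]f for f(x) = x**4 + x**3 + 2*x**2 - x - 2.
66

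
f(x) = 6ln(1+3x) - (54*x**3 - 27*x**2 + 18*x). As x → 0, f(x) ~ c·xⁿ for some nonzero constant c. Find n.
4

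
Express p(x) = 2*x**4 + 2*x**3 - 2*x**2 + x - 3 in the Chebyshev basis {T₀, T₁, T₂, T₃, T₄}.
(-13/4)T₀ + (5/2)T₁ + (1/2)T₃ + (1/4)T₄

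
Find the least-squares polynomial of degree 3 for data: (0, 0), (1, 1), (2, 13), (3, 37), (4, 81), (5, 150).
-23/126 + (-673/756)x + (461/252)x² + (47/54)x³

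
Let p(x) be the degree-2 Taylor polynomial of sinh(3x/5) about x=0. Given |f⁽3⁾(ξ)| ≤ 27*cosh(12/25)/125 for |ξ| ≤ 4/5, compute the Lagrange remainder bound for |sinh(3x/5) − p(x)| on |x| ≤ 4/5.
288*cosh(12/25)/15625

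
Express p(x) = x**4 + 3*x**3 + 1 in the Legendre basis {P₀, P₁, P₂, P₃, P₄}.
(6/5)P₀ + (9/5)P₁ + (4/7)P₂ + (6/5)P₃ + (8/35)P₄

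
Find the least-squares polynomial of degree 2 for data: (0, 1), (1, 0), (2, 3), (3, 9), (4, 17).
4/5 + (-19/10)x + (3/2)x²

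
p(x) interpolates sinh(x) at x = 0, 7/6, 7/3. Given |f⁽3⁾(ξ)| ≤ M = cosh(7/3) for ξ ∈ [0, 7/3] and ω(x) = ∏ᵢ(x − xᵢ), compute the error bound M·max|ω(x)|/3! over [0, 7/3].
343*sqrt(3)*cosh(7/3)/5832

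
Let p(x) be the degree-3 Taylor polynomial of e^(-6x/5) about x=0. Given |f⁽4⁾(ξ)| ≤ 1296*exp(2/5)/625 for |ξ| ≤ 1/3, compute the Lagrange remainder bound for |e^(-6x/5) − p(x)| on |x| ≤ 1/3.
2*exp(2/5)/1875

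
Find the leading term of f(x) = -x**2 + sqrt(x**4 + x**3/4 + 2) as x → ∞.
x/8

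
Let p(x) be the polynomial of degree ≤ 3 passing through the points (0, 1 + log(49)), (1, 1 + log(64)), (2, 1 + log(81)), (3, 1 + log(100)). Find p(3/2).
-log(35)/8 + log(6)/4 + 1 + log(72)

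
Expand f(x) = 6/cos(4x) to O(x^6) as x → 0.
6 + 48*x**2 + 320*x**4 + O(x**6)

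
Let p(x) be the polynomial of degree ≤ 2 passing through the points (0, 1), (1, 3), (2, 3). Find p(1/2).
9/4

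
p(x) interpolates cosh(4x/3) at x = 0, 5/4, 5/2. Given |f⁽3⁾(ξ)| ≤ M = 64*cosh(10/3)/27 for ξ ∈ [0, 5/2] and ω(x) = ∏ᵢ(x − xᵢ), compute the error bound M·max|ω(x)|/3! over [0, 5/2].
125*sqrt(3)*cosh(10/3)/729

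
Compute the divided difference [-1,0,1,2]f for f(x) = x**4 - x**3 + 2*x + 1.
1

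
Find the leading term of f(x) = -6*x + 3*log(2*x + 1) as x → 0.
-6*x**2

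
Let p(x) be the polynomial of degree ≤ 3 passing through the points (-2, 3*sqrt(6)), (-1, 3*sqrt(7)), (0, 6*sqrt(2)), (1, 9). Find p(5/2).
-567*sqrt(2)/8 - 105*sqrt(6)/16 + 945/16 + 405*sqrt(7)/16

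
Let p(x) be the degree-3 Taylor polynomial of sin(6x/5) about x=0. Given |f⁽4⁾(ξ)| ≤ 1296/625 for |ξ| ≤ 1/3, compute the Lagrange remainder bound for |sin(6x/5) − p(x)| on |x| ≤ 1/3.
2/1875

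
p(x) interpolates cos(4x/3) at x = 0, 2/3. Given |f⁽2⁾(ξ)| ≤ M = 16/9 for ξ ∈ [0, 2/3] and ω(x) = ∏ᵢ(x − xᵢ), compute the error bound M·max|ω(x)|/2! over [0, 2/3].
8/81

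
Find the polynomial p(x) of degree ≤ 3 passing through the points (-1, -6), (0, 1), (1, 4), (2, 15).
2*x**3 - 2*x**2 + 3*x + 1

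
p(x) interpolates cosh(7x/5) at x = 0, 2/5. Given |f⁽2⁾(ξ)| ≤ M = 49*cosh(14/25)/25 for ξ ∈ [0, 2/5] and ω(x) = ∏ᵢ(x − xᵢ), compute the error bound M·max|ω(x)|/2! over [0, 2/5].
49*cosh(14/25)/1250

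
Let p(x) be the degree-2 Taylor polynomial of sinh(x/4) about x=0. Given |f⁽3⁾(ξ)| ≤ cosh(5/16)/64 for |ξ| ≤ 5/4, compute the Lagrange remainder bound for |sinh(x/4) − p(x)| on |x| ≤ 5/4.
125*cosh(5/16)/24576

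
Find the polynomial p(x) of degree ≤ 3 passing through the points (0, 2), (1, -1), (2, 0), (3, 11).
x**3 - x**2 - 3*x + 2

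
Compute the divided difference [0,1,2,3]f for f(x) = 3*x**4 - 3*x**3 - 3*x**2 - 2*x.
15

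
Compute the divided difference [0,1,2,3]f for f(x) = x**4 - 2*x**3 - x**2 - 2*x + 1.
4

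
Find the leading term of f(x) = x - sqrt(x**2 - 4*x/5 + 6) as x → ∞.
2/5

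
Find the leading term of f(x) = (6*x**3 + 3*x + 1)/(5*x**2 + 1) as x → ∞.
6*x/5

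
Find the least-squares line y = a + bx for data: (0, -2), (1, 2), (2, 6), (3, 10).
a = -2, b = 4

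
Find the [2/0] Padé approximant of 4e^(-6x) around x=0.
72*x**2 - 24*x + 4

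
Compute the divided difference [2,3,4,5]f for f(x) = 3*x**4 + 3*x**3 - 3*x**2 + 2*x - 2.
45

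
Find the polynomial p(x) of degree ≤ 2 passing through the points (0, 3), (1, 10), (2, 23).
3*x**2 + 4*x + 3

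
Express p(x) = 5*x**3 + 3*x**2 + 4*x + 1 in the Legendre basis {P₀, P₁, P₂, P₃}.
(2)P₀ + (7)P₁ + (2)P₂ + (2)P₃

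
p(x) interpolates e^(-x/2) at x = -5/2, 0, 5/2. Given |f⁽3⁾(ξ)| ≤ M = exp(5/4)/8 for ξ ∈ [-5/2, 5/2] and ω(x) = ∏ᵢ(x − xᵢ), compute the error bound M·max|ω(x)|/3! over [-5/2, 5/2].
125*sqrt(3)*exp(5/4)/1728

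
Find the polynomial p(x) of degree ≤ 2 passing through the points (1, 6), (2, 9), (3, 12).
3*x + 3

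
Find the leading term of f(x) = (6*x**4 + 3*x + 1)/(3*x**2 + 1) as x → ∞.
2*x**2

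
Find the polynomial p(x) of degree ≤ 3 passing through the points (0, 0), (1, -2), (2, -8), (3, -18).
-2*x**2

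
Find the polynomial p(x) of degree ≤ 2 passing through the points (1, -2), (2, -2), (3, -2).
-2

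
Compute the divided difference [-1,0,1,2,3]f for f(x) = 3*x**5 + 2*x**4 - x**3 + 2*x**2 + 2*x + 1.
17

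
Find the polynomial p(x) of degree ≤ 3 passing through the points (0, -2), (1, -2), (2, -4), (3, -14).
-x**3 + 2*x**2 - x - 2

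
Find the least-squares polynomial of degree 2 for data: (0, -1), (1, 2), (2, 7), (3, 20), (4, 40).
-2/5 + (-2)x + (3)x²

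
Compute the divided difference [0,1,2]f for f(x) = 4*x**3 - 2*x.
12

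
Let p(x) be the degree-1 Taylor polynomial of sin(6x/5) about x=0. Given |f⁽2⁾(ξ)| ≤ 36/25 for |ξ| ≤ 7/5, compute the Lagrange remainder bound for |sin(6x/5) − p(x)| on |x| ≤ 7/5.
882/625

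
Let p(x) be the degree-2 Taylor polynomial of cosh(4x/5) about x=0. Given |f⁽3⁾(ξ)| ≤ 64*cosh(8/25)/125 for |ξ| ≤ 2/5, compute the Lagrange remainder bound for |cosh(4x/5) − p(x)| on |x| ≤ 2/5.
256*cosh(8/25)/46875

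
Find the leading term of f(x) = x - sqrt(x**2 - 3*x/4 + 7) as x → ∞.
3/8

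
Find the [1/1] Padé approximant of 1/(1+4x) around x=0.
1/(4*x + 1)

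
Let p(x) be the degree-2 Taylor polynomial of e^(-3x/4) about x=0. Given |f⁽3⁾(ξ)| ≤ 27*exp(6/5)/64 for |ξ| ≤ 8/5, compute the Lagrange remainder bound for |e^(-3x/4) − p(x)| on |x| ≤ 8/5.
36*exp(6/5)/125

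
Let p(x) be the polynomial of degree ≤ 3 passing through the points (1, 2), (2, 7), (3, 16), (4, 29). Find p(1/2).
1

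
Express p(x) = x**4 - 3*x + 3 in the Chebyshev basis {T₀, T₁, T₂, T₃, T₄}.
(27/8)T₀ + (-3)T₁ + (1/2)T₂ + (1/8)T₄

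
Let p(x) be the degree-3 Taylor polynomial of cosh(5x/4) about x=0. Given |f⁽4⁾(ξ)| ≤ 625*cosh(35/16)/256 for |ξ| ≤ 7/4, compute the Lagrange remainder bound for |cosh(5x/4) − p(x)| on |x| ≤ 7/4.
1500625*cosh(35/16)/1572864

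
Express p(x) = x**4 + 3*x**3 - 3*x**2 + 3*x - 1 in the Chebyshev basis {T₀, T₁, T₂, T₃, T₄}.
(-17/8)T₀ + (21/4)T₁ - T₂ + (3/4)T₃ + (1/8)T₄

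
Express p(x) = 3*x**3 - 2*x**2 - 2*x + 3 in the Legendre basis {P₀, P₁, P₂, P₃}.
(7/3)P₀ + (-1/5)P₁ + (-4/3)P₂ + (6/5)P₃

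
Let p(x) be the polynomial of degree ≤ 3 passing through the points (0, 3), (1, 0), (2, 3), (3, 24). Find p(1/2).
3/2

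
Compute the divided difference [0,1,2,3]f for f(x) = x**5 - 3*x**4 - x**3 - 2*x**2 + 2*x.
6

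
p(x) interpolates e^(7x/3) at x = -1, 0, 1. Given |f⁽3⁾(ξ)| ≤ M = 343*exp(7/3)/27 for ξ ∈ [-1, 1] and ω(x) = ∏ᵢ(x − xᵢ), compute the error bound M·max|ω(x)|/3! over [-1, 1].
343*sqrt(3)*exp(7/3)/729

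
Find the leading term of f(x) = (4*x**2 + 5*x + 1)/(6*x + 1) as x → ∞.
2*x/3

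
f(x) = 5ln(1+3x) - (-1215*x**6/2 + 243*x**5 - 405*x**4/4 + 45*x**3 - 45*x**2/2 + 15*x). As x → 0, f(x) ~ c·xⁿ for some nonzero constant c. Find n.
7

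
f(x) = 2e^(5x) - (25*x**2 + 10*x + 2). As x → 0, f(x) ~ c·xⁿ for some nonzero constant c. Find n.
3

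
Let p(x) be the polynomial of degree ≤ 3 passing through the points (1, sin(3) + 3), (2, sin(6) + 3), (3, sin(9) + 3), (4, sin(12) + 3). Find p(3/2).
15*sin(6)/16 - 5*sin(9)/16 + sin(12)/16 + 5*sin(3)/16 + 3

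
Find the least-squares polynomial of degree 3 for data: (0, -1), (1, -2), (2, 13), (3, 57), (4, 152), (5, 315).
-151/126 + (-629/756)x + (-575/252)x² + (163/54)x³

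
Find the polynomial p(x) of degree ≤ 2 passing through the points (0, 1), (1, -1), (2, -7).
1 - 2*x**2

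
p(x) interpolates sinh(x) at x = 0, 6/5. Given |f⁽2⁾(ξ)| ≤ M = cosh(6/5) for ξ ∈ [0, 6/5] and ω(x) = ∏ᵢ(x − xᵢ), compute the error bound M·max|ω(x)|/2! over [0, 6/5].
9*cosh(6/5)/50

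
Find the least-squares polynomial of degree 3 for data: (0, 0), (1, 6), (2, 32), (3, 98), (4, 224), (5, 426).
8/63 + (254/189)x + (65/63)x² + (85/27)x³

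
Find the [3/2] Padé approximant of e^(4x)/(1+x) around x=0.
(4*x**3/15 + 6*x**2/5 + 3*x/2 + 1)/(7*x**2/10 - 3*x/2 + 1)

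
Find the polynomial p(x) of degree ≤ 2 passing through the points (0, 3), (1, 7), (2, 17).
3*x**2 + x + 3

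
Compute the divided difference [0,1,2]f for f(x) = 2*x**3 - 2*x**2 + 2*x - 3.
4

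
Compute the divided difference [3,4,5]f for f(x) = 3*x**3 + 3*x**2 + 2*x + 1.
39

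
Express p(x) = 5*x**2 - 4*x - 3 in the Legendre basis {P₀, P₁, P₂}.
(-4/3)P₀ + (-4)P₁ + (10/3)P₂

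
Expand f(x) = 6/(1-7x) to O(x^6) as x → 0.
6 + 42*x + 294*x**2 + 2058*x**3 + 14406*x**4 + 100842*x**5 + O(x**6)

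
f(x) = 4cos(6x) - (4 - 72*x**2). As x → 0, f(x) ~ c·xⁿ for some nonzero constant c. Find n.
4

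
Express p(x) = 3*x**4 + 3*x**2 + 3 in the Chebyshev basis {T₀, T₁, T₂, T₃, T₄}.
(45/8)T₀ + (3)T₂ + (3/8)T₄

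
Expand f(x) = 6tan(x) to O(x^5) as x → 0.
6*x + 2*x**3 + O(x**5)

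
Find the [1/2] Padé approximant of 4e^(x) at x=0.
(4*x/3 + 4)/(x**2/6 - 2*x/3 + 1)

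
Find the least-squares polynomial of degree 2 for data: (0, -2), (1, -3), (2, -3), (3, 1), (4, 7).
-64/35 + (-103/35)x + (9/7)x²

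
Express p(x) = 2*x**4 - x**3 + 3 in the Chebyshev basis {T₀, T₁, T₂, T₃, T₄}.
(15/4)T₀ + (-3/4)T₁ + T₂ + (-1/4)T₃ + (1/4)T₄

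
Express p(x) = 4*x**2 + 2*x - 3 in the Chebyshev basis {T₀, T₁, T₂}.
-T₀ + (2)T₁ + (2)T₂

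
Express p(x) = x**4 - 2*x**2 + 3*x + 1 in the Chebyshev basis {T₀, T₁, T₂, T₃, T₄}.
(3/8)T₀ + (3)T₁ + (-1/2)T₂ + (1/8)T₄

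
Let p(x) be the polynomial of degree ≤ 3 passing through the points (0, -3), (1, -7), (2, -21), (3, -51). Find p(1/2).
-33/8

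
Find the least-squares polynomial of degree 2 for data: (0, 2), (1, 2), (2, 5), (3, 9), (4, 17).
71/35 + (-81/70)x + (17/14)x²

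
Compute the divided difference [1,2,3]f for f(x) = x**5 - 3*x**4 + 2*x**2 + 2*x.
17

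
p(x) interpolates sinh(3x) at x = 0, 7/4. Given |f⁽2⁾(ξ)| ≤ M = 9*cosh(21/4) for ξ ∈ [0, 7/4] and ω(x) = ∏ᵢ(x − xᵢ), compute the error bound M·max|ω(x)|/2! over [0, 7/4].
441*cosh(21/4)/128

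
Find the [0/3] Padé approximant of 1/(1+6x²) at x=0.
1/(6*x**2 + 1)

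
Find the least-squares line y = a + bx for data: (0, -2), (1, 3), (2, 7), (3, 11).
a = -17/10, b = 43/10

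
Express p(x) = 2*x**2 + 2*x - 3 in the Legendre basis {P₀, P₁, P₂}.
(-7/3)P₀ + (2)P₁ + (4/3)P₂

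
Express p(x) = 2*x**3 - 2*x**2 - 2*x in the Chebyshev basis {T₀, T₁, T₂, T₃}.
-T₀ + (-1/2)T₁ - T₂ + (1/2)T₃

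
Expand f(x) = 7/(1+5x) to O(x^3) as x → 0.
7 - 35*x + 175*x**2 + O(x**3)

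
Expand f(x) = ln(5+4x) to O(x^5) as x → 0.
log(5) + 4*x/5 - 8*x**2/25 + 64*x**3/375 - 64*x**4/625 + O(x**5)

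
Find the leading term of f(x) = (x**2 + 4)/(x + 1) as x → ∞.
x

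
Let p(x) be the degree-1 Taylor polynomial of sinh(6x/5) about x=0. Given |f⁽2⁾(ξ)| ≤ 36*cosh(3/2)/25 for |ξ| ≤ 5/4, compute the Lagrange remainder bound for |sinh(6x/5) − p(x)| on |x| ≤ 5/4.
9*cosh(3/2)/8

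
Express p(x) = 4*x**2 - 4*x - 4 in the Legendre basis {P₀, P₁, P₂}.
(-8/3)P₀ + (-4)P₁ + (8/3)P₂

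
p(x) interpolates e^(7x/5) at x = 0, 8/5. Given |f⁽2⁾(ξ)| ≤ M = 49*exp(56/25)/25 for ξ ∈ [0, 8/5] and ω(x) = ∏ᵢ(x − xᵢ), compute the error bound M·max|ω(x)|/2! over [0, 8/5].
392*exp(56/25)/625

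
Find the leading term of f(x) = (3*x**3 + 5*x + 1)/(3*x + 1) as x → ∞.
x**2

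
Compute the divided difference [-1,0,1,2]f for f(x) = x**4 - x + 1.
2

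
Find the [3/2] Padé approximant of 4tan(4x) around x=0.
(-256*x**3/15 + 16*x)/(1 - 32*x**2/5)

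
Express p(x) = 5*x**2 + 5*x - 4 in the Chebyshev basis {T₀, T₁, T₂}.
(-3/2)T₀ + (5)T₁ + (5/2)T₂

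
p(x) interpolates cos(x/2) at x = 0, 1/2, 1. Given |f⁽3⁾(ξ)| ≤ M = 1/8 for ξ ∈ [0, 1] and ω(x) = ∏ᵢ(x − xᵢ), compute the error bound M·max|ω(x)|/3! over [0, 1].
sqrt(3)/1728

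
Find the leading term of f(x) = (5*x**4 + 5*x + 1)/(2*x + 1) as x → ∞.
5*x**3/2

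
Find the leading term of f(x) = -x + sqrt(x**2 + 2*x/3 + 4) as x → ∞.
1/3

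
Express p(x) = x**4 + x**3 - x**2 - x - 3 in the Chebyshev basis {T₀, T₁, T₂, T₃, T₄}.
(-25/8)T₀ + (-1/4)T₁ + (1/4)T₃ + (1/8)T₄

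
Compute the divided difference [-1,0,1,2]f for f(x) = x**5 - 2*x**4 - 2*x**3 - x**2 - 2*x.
-1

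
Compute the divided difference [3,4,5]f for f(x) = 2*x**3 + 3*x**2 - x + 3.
27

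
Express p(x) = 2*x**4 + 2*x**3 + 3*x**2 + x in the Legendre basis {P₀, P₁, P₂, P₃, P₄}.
(7/5)P₀ + (11/5)P₁ + (22/7)P₂ + (4/5)P₃ + (16/35)P₄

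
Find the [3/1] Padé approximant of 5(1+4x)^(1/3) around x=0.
(-320*x**3/81 + 80*x**2/9 + 20*x + 5)/(8*x/3 + 1)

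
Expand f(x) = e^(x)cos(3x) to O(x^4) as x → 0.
1 + x - 4*x**2 - 13*x**3/3 + O(x**4)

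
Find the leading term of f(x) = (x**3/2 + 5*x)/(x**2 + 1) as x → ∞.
x/2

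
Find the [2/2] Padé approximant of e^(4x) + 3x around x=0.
(37*x**2/3 + 8*x + 1)/(-8*x**2/3 + x + 1)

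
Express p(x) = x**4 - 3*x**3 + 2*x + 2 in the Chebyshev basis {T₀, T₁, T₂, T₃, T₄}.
(19/8)T₀ + (-1/4)T₁ + (1/2)T₂ + (-3/4)T₃ + (1/8)T₄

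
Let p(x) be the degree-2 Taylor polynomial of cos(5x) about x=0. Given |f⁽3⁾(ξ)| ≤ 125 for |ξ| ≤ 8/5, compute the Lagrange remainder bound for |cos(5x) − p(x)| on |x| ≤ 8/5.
256/3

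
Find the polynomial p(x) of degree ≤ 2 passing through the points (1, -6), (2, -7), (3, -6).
x**2 - 4*x - 3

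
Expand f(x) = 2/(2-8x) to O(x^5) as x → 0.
1 + 4*x + 16*x**2 + 64*x**3 + 256*x**4 + O(x**5)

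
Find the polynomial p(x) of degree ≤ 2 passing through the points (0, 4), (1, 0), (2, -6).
-x**2 - 3*x + 4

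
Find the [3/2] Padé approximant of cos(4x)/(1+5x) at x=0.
(2200*x**3/51 - 440*x**2/51 - 5*x + 1)/(1 - 1307*x**2/51)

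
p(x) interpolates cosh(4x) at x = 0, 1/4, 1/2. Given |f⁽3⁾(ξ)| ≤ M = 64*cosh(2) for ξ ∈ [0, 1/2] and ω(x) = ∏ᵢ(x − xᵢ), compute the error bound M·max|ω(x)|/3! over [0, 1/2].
sqrt(3)*cosh(2)/27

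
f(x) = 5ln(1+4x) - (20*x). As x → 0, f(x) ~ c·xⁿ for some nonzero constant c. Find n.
2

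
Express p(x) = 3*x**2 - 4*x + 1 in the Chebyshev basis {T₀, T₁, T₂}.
(5/2)T₀ + (-4)T₁ + (3/2)T₂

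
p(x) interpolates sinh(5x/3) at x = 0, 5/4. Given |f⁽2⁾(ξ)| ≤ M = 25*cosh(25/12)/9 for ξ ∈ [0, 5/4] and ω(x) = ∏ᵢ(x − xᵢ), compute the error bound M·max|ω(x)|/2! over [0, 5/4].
625*cosh(25/12)/1152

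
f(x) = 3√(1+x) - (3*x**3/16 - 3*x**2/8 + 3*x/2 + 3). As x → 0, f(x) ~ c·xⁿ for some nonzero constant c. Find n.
4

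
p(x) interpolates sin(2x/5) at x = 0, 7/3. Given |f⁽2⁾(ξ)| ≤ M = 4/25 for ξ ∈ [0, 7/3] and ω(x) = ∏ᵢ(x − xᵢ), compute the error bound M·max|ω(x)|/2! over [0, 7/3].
49/450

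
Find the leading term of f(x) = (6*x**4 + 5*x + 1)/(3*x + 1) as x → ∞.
2*x**3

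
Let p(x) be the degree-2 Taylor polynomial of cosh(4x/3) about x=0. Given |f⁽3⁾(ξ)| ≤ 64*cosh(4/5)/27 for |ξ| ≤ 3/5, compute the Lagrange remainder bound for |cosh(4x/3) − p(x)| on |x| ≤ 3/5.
32*cosh(4/5)/375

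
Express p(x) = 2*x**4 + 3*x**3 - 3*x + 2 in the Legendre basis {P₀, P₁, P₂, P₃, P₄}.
(12/5)P₀ + (-6/5)P₁ + (8/7)P₂ + (6/5)P₃ + (16/35)P₄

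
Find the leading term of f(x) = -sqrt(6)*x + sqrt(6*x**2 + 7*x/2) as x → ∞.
7*sqrt(6)/24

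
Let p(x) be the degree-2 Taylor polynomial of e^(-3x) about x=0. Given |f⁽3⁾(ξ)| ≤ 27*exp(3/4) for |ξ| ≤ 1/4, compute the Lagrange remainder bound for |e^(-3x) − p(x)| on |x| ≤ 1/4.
9*exp(3/4)/128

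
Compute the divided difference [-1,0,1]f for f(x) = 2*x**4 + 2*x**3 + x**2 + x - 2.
3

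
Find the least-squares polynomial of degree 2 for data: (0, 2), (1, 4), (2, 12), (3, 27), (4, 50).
11/5 + (-21/10)x + (7/2)x²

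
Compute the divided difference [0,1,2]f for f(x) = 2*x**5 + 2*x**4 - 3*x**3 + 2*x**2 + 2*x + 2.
37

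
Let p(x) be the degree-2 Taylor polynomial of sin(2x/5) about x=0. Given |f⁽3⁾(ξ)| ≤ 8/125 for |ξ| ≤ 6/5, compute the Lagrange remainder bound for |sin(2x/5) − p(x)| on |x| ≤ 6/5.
288/15625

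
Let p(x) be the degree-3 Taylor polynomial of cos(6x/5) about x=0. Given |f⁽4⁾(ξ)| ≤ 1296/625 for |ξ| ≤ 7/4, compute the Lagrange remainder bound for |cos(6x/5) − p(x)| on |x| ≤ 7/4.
64827/80000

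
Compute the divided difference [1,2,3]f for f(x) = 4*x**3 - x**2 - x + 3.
23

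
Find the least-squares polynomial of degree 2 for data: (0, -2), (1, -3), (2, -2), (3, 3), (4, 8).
-74/35 + (-69/35)x + (8/7)x²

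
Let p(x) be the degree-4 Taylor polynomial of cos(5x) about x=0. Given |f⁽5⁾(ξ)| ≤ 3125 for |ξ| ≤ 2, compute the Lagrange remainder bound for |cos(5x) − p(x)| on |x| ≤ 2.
2500/3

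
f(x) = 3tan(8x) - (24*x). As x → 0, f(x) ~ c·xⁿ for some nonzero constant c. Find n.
3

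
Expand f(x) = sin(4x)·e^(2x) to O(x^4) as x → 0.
4*x + 8*x**2 - 8*x**3/3 + O(x**4)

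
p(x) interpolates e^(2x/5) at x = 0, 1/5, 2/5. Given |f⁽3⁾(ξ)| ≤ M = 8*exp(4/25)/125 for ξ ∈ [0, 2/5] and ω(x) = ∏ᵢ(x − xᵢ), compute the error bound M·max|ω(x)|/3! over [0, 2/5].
8*sqrt(3)*exp(4/25)/421875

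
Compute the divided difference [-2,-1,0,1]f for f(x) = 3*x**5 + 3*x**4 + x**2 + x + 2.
9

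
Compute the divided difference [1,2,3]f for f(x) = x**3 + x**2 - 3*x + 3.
7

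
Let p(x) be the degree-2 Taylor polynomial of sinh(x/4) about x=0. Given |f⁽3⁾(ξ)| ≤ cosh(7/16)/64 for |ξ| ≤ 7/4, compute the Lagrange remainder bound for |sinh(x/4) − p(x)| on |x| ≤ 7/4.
343*cosh(7/16)/24576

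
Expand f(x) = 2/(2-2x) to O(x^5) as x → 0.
1 + x + x**2 + x**3 + x**4 + O(x**5)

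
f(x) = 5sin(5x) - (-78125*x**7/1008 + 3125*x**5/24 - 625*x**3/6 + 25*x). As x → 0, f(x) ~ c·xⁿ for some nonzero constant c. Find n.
9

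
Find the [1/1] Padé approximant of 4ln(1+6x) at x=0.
24*x/(3*x + 1)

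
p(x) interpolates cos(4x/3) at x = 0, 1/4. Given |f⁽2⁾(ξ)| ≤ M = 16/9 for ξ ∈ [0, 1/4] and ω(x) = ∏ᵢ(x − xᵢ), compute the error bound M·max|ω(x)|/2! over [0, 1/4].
1/72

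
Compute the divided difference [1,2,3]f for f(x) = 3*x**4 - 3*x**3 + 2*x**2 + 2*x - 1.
59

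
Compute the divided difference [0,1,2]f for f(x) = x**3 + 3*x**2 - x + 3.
6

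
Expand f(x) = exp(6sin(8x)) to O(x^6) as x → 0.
1 + 48*x + 1152*x**2 + 17920*x**3 + 196608*x**4 + 7675904*x**5/5 + O(x**6)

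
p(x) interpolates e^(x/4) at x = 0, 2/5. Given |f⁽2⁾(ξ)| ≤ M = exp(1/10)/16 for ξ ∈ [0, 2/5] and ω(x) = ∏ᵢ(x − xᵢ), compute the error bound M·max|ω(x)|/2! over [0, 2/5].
exp(1/10)/800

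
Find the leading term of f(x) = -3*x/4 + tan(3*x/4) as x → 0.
9*x**3/64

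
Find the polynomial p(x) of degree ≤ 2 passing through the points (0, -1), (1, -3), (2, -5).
-2*x - 1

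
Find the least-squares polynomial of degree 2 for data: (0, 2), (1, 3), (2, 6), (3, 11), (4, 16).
64/35 + (26/35)x + (5/7)x²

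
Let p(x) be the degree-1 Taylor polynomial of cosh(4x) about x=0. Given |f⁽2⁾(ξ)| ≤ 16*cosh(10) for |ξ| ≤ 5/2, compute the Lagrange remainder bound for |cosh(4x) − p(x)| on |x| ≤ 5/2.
50*cosh(10)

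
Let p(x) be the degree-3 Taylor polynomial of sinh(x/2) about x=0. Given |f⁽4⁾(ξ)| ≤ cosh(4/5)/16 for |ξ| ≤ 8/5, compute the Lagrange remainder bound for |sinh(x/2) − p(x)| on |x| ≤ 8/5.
32*cosh(4/5)/1875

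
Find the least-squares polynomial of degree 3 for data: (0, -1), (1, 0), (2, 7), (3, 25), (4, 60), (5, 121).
-143/126 + (137/108)x + (-211/252)x² + (59/54)x³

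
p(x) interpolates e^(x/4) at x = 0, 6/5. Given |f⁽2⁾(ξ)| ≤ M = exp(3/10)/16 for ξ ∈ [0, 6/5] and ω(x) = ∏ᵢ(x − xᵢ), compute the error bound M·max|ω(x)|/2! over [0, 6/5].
9*exp(3/10)/800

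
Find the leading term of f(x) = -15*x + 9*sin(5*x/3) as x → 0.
-125*x**3/18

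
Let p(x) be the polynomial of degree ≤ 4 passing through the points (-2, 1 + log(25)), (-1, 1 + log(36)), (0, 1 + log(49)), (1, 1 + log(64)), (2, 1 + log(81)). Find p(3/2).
1 + log(384*3**(17/32)*5**(59/64)*7**(29/32)/245)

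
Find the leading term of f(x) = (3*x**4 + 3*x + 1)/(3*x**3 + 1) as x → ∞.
x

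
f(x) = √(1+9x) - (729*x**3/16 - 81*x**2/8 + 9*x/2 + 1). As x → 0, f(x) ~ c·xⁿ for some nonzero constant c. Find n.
4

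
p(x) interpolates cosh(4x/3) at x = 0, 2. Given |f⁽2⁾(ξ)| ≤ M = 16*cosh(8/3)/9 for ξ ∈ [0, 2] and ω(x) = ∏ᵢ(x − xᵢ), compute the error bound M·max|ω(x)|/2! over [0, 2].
8*cosh(8/3)/9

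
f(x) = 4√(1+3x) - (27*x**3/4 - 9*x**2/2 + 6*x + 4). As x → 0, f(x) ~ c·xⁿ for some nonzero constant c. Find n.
4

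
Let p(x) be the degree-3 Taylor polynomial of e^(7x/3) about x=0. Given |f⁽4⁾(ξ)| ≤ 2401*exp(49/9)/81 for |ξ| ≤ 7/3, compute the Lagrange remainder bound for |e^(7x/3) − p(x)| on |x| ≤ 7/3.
5764801*exp(49/9)/157464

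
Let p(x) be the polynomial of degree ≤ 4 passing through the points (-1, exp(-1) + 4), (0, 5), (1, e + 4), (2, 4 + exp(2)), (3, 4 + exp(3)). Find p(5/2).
5*(-14*exp(2) - 1 + 108*e + 7*exp(4) + 28*exp(3))*exp(-1)/128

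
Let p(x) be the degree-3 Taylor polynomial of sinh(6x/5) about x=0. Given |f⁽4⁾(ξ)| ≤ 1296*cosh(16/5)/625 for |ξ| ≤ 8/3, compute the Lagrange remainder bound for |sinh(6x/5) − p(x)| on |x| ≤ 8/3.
8192*cosh(16/5)/1875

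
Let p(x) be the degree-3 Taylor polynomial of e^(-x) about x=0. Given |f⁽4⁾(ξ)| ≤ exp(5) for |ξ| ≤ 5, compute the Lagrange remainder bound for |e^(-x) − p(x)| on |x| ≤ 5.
625*exp(5)/24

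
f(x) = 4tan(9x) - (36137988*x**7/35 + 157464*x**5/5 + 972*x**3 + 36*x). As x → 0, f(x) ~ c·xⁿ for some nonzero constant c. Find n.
9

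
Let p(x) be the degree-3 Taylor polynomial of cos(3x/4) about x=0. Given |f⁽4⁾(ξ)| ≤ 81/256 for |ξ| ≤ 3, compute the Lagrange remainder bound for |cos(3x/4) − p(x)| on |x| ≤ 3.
2187/2048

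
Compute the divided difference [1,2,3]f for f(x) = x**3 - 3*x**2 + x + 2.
3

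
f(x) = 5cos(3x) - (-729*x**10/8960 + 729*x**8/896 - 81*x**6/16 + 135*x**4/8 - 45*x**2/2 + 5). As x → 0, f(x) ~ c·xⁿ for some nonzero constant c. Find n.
12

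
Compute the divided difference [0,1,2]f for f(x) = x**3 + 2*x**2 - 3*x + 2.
5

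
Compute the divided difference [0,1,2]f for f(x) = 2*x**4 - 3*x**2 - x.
11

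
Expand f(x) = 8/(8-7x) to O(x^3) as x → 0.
1 + 7*x/8 + 49*x**2/64 + O(x**3)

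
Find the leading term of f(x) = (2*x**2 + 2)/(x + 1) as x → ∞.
2*x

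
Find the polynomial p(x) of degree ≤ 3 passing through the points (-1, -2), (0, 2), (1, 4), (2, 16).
2*x**3 - x**2 + x + 2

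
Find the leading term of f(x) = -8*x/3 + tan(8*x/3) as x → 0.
512*x**3/81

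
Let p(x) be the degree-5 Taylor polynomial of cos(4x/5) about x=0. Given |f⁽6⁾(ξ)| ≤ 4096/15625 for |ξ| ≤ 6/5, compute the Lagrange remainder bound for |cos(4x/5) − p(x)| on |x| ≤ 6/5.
1327104/1220703125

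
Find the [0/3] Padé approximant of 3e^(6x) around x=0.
3/(-36*x**3 + 18*x**2 - 6*x + 1)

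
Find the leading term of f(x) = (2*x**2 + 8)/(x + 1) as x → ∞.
2*x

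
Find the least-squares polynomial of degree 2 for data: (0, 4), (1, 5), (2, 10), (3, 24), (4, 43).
148/35 + (-221/70)x + (45/14)x²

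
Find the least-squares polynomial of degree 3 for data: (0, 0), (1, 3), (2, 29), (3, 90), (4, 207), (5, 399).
-37/126 + (247/756)x + (17/18)x² + (323/108)x³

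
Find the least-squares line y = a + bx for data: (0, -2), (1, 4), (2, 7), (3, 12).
a = -3/2, b = 9/2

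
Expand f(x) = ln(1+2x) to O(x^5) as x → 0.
2*x - 2*x**2 + 8*x**3/3 - 4*x**4 + O(x**5)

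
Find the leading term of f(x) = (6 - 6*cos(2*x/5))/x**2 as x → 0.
12/25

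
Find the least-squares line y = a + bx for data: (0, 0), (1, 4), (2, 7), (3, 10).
a = 3/10, b = 33/10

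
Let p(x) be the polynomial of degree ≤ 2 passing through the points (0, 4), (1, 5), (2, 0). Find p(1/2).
21/4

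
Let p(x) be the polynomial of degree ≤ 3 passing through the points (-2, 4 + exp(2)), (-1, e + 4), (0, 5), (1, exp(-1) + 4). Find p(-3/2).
(1 + e*(5*exp(2) + 15*e + 59))*exp(-1)/16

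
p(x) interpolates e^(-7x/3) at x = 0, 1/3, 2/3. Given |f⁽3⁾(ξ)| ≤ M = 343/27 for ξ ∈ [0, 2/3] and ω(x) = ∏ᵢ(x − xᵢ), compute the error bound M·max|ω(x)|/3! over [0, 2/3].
343*sqrt(3)/19683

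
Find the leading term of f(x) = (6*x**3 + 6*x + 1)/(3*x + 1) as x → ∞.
2*x**2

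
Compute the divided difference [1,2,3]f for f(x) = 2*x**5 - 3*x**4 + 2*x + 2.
105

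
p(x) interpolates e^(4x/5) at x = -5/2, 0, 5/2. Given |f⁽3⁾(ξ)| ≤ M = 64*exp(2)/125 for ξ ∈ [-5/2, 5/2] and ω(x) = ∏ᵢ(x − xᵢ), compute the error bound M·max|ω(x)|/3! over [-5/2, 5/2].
8*sqrt(3)*exp(2)/27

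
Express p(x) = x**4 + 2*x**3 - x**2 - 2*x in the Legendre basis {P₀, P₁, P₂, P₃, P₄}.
(-2/15)P₀ + (-4/5)P₁ + (-2/21)P₂ + (4/5)P₃ + (8/35)P₄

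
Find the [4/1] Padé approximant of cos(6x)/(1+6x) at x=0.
(54*x**4 - 18*x**2 + 1)/(6*x + 1)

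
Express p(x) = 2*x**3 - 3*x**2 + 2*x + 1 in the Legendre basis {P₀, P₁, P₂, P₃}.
(16/5)P₁ + (-2)P₂ + (4/5)P₃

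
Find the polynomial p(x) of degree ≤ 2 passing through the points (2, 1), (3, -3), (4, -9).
-x**2 + x + 3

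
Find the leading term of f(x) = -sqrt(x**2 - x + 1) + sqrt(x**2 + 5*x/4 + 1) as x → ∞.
9/8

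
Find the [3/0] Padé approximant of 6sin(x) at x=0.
x*(6 - x**2)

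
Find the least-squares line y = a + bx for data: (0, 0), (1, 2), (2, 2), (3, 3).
a = 2/5, b = 9/10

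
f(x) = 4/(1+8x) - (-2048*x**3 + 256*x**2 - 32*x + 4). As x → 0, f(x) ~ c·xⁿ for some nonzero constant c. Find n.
4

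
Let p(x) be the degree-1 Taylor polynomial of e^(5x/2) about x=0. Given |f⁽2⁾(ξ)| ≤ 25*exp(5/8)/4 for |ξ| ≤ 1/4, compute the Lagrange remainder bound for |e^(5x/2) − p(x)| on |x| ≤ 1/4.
25*exp(5/8)/128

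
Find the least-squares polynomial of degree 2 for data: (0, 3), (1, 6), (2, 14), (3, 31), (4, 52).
106/35 + (-39/70)x + (45/14)x²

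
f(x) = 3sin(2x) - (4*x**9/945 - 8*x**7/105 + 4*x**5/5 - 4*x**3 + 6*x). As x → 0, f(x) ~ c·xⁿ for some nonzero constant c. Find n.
11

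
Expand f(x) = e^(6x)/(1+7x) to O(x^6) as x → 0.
1 - x + 25*x**2 - 139*x**3 + 1027*x**4 - 35621*x**5/5 + O(x**6)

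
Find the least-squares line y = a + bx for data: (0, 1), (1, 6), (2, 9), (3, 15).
a = 1, b = 9/2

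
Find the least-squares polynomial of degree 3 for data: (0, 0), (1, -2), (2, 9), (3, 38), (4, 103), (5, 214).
-11/42 + (-391/252)x + (-53/42)x² + (73/36)x³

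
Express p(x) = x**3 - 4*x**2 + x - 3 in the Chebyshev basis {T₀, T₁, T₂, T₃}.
(-5)T₀ + (7/4)T₁ + (-2)T₂ + (1/4)T₃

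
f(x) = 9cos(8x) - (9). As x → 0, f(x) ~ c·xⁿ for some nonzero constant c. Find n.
2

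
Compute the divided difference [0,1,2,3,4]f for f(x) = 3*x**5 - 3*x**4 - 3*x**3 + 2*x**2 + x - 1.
27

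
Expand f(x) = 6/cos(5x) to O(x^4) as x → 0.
6 + 75*x**2 + O(x**4)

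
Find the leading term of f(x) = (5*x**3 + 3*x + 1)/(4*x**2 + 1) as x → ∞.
5*x/4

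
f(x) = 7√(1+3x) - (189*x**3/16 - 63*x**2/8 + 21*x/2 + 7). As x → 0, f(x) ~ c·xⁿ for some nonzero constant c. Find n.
4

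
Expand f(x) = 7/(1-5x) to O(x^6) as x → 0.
7 + 35*x + 175*x**2 + 875*x**3 + 4375*x**4 + 21875*x**5 + O(x**6)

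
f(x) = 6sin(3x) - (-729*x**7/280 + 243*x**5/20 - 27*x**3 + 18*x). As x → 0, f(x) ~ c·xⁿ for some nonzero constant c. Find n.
9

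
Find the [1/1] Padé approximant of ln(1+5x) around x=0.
5*x/(5*x/2 + 1)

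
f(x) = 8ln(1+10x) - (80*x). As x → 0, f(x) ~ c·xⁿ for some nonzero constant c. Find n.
2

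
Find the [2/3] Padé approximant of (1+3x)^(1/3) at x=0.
(7*x**2/2 + 4*x + 1)/(-x**3/6 + 3*x**2/2 + 3*x + 1)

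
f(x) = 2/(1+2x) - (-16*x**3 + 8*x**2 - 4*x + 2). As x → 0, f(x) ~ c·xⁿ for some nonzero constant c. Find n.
4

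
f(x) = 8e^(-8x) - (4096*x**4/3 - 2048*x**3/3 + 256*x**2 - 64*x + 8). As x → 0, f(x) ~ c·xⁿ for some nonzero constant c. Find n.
5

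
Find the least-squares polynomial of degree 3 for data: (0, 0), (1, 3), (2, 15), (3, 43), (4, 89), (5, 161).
1/126 + (-25/108)x + (143/63)x² + (91/108)x³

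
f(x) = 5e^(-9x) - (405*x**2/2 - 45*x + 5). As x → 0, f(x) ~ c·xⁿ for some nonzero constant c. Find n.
3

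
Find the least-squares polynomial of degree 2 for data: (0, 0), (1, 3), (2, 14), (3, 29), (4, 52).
-4/35 + (3/7)x + (22/7)x²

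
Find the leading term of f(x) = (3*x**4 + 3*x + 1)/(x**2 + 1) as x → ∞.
3*x**2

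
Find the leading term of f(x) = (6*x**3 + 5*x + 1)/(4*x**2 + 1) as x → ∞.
3*x/2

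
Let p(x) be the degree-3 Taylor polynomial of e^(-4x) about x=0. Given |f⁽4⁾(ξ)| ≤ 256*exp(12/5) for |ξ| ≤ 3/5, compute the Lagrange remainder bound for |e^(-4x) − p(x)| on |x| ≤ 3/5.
864*exp(12/5)/625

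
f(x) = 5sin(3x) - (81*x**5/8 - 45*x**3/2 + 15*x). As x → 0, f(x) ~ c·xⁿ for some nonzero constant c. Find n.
7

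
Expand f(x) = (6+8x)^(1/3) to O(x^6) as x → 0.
6**(1/3) + 4*6**(1/3)*x/9 - 16*6**(1/3)*x**2/81 + 320*6**(1/3)*x**3/2187 - 2560*6**(1/3)*x**4/19683 + 22528*6**(1/3)*x**5/177147 + O(x**6)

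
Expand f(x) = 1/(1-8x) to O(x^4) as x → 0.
1 + 8*x + 64*x**2 + 512*x**3 + O(x**4)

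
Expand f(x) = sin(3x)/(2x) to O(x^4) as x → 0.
3/2 - 9*x**2/4 + O(x**4)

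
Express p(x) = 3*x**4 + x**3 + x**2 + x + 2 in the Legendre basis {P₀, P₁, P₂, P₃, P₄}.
(44/15)P₀ + (8/5)P₁ + (50/21)P₂ + (2/5)P₃ + (24/35)P₄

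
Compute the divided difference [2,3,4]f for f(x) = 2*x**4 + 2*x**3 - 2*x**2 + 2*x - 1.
126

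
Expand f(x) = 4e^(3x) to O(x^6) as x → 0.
4 + 12*x + 18*x**2 + 18*x**3 + 27*x**4/2 + 81*x**5/10 + O(x**6)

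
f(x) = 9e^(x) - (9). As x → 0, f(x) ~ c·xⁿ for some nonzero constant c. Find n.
1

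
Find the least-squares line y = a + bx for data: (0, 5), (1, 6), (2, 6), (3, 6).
a = 53/10, b = 3/10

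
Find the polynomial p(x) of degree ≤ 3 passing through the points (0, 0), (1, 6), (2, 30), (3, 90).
3*x**3 + 3*x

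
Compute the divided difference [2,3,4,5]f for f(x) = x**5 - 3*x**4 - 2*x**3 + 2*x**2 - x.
81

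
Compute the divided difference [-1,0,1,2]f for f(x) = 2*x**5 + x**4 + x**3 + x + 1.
13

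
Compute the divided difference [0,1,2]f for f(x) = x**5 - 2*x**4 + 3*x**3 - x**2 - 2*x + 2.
9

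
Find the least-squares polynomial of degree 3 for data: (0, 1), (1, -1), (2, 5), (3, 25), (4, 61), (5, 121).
61/63 + (-842/189)x + (215/126)x² + (43/54)x³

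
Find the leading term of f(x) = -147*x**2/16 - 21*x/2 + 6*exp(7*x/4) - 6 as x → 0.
343*x**3/64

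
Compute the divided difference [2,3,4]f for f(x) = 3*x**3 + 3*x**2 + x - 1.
30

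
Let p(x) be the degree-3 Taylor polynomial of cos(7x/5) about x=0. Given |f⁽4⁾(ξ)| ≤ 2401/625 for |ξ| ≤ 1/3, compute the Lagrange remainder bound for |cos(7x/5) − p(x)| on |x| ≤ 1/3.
2401/1215000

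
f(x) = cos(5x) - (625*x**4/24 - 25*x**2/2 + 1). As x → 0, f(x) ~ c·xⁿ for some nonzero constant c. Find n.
6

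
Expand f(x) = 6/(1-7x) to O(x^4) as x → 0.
6 + 42*x + 294*x**2 + 2058*x**3 + O(x**4)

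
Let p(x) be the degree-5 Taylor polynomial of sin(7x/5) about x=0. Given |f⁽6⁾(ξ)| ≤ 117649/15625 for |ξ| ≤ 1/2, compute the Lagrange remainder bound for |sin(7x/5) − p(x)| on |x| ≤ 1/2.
117649/720000000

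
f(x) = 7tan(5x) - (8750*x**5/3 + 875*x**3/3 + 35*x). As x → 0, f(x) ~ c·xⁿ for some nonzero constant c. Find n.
7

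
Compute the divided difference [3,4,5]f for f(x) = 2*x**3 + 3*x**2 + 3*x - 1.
27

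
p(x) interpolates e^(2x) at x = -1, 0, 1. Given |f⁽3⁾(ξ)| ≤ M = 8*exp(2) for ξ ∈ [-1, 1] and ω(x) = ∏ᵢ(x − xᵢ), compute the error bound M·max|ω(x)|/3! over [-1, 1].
8*sqrt(3)*exp(2)/27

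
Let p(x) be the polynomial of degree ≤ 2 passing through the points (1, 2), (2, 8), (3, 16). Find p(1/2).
-1/4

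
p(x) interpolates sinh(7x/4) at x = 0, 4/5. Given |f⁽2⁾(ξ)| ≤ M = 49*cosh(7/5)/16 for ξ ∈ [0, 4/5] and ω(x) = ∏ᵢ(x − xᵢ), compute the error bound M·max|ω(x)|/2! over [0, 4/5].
49*cosh(7/5)/200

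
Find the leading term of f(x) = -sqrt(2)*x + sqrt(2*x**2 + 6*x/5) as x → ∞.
3*sqrt(2)/10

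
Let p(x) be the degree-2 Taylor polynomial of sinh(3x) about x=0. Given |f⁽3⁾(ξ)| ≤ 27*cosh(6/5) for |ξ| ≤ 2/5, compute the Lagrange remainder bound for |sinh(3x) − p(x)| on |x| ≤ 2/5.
36*cosh(6/5)/125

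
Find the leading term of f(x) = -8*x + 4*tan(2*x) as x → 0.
32*x**3/3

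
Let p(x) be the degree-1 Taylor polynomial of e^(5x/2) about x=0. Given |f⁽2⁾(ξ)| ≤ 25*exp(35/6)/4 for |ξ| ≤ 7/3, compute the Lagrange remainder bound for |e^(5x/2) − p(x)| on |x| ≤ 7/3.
1225*exp(35/6)/72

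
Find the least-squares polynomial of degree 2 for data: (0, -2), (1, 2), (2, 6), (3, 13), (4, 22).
-61/35 + (153/70)x + (13/14)x²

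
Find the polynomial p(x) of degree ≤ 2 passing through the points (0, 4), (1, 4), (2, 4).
4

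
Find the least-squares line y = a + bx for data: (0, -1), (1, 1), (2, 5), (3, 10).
a = -9/5, b = 37/10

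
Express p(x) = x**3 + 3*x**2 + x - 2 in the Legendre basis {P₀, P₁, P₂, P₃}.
-P₀ + (8/5)P₁ + (2)P₂ + (2/5)P₃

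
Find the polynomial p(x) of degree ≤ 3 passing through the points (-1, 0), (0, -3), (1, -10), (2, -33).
-2*x**3 - 2*x**2 - 3*x - 3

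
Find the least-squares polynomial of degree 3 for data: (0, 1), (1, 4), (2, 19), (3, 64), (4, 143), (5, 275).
68/63 + (-109/189)x + (257/252)x² + (217/108)x³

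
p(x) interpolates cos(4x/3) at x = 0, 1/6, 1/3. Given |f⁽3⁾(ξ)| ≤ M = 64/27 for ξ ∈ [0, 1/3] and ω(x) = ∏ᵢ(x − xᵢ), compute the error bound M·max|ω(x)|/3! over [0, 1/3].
8*sqrt(3)/19683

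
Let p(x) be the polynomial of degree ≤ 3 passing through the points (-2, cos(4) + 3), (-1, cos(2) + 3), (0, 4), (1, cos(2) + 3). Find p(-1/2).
cos(2)/2 - cos(4)/16 + 57/16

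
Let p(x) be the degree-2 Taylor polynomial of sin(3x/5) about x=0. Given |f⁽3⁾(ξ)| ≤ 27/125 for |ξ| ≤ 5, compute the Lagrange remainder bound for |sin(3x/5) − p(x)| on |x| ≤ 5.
9/2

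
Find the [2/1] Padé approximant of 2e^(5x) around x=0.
(25*x**2/3 + 20*x/3 + 2)/(1 - 5*x/3)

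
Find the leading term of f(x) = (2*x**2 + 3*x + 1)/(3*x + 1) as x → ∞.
2*x/3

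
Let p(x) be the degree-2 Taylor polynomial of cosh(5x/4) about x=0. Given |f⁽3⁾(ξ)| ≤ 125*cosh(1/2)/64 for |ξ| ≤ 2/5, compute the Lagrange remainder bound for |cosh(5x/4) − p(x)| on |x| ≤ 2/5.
cosh(1/2)/48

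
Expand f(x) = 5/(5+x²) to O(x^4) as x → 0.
1 - x**2/5 + O(x**4)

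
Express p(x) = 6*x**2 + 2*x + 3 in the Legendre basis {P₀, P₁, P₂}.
(5)P₀ + (2)P₁ + (4)P₂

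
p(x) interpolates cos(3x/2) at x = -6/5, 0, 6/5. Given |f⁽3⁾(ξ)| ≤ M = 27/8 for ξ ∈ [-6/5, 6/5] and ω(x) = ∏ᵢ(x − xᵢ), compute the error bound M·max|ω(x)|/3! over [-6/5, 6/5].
27*sqrt(3)/125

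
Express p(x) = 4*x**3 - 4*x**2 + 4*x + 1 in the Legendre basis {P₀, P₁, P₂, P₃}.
(-1/3)P₀ + (32/5)P₁ + (-8/3)P₂ + (8/5)P₃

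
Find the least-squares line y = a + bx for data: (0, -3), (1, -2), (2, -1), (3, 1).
a = -16/5, b = 13/10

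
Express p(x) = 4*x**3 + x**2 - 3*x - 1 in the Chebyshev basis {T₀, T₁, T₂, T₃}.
(-1/2)T₀ + (1/2)T₂ + T₃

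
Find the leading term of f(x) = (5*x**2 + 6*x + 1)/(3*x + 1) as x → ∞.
5*x/3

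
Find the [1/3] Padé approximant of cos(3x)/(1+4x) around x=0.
(1 - 15*x/16)/(441*x**3/32 + 3*x**2/4 + 49*x/16 + 1)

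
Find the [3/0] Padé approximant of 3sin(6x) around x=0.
-108*x**3 + 18*x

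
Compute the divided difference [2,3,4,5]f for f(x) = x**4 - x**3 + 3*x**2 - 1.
13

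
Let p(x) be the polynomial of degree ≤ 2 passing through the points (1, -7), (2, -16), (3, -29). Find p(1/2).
-4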